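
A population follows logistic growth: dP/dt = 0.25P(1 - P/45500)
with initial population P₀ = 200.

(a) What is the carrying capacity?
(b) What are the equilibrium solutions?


Logistic ODE dP/dt = 0.25P(1 - P/45500) has equilibria where dP/dt = 0, i.e. P = 0 or P = 45500.
The coefficient (1 - P/K) = 0 when P = K, identifying K = 45500 as the carrying capacity.
(a) K = 45500; (b) equilibria P = 0 and P = 45500.


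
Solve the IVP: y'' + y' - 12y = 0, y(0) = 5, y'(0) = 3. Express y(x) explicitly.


Characteristic roots of r² + r - 12 = 0 are 3, -4.
General solution y = c₁ e^(3x) + c₂ e^(-4x).
Apply y(0) = 5: c₁ + c₂ = 5. Apply y'(0) = 3: 3 c₁ - 4 c₂ = 3.
Solve: c₁ = 23/7, c₂ = 12/7.
Particular solution: y = (23/7)e^(3x) + (12/7)e^(-4x).


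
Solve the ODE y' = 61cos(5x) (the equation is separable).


g(y) = 1, so integrate directly: y = ∫ 61cos(5x) dx = (61/5)sin(5x) + C.


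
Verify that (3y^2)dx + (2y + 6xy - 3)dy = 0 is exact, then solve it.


Check exactness: ∂M/∂y = 6y and ∂N/∂x = 6y; equal, so the equation is exact.
Integrate M with respect to x (treating y as constant): ∫M dx = 3xy^2 + h(y).
Differentiate w.r.t. y and set equal to N: the x-dependent terms already match, leaving h'(y) = 2y - 3. Integrate: h(y) = y^2 - 3y.
So F(x,y) = y^2 + 3xy^2 - 3y.
General solution: y^2 + 3xy^2 - 3y = C.


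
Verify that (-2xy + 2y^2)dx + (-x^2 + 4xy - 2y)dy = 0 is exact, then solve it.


Check exactness: ∂M/∂y = -2x + 4y and ∂N/∂x = -2x + 4y; equal, so the equation is exact.
Integrate M with respect to x (treating y as constant): ∫M dx = -x^2y + 2xy^2 + h(y).
Differentiate w.r.t. y and set equal to N: the x-dependent terms already match, leaving h'(y) = -2y. Integrate: h(y) = -y^2.
So F(x,y) = -x^2y + 2xy^2 - y^2.
General solution: -x^2y + 2xy^2 - y^2 = C.


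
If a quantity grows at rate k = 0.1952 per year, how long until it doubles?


Exponential growth: P(t) = P₀ e^(0.1952t). Set P(t)/P₀ = 2: e^(0.1952t) = 2.
Solve: t = ln(2)/0.1952 ≈ 3.55 years.


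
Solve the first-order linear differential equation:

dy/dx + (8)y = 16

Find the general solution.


P(x) = 8, Q(x) = 16; integrating factor μ = e^(8x).
(μ y)' = 16e^(8x) ⇒ μ y = 2e^(8x) + C.
Divide by μ: y = 2 + Ce^(-8x).


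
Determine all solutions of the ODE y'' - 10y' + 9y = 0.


Characteristic equation: r² - 10r + 9 = 0.
Factor: (r - 9)(r - 1) = 0 ⇒ r = 9, 1 (distinct real).
General solution: y = C₁e^(9x) + C₂e^(x).


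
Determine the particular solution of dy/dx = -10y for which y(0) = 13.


General solution of y' = -10y is y = Ce^(-10x).
Apply y(0) = 13: C = 13.
Particular solution: y = 13e^(-10x).


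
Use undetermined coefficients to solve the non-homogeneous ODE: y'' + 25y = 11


Homogeneous part: r² + 25 = 0 ⇒ r = ±5i, so y_h = C₁cos(5x) + C₂sin(5x).
Try constant y_p = A; plug in: 25A = 11 ⇒ A = 11/25.
General solution: y = C₁cos(5x) + C₂sin(5x) + 11/25.


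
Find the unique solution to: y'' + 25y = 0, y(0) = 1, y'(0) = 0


Characteristic roots of r² + 25 = 0 are ±5i, so y = C₁cos(5x) + C₂sin(5x).
Apply y(0) = 1: C₁ = 1. Differentiate and apply y'(0) = 0: 5·C₂ = 0, so C₂ = 0.
Particular solution: y = cos(5x).


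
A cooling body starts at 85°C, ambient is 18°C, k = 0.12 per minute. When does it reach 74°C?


From T(t) = T_a + (T₀ - T_a)e^(-kt), set T(t) = 74:
(74 - 18) / (85 - 18) = e^(-0.12t), so t = -ln(0.836)/0.12 ≈ 1.5 minutes.


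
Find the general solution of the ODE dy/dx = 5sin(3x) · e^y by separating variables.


Separate: e^(-y) dy = 5sin(3x) dx.
Integrate: -e^(-y) = -(5/3)cos(3x) + C₀.
Rearrange: e^(-y) = (5/3)cos(3x) + C.


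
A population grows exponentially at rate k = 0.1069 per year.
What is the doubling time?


Exponential growth: P(t) = P₀ e^(0.1069t). Set P(t)/P₀ = 2: e^(0.1069t) = 2.
Solve: t = ln(2)/0.1069 ≈ 6.48 years.


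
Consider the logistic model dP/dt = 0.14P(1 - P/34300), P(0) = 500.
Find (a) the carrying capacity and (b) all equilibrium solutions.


Logistic ODE dP/dt = 0.14P(1 - P/34300) has equilibria where dP/dt = 0, i.e. P = 0 or P = 34300.
The coefficient (1 - P/K) = 0 when P = K, identifying K = 34300 as the carrying capacity.
(a) K = 34300; (b) equilibria P = 0 and P = 34300.


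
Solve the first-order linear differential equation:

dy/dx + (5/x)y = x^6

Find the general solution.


P(x) = 5/x ⇒ μ = x^5.
(x^5 y)' = x^11 ⇒ x^5 y = x^12/(12) + C.
Solve for y: y = (1/12)x^7 + C/x^5.


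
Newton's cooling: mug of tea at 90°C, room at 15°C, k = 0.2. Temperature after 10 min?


Newton's law: dT/dt = -k(T - T_a) has solution T(t) = T_a + (T₀ - T_a)e^(-kt).
Plug in T_a = 15, T₀ = 90, k = 0.2, t = 10: T(10) = 15 + (75)e^(-2.00) ≈ 25.2°C.


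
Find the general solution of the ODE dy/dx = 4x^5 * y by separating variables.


Separate variables: dy/y = 4x^5 dx.
Integrate: ln|y| = (2/3)x^6 + C₀.
Exponentiate: y = Ce^((2/3)x^6).


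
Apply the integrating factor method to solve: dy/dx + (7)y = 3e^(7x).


P(x) = 7 ⇒ μ = e^(7x).
(μ y)' = 3e^(14x) ⇒ μ y = (3/14)e^(14x) + C.
Divide by μ: y = (3/14)e^(7x) + Ce^(-7x).


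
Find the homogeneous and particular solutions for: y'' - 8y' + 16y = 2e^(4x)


Characteristic polynomial (r - 4)² = 0; repeated root r = 4.
y_h = (C₁ + C₂x)e^(4x). Forcing matches the repeated root (resonance), so try y_p = Ax² e^(4x).
Substitute and solve for A: 2A = 2, so A = 1.
General solution: y = (C₁ + C₂x + x²)e^(4x).


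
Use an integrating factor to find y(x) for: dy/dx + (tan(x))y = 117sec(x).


P(x) = tan(x) ⇒ μ = e^(∫tan(x)dx) = sec(x).
(sec(x) y)' = 117sec²(x) ⇒ sec(x) y = 117tan(x) + C.
Multiply by cos(x): y = 117sin(x) + C·cos(x).


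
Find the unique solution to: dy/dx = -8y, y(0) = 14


General solution of y' = -8y is y = Ce^(-8x).
Apply y(0) = 14: C = 14.
Particular solution: y = 14e^(-8x).


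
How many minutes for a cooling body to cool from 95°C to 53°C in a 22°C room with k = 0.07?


From T(t) = T_a + (T₀ - T_a)e^(-kt), set T(t) = 53:
(53 - 22) / (95 - 22) = e^(-0.07t), so t = -ln(0.425)/0.07 ≈ 12.2 minutes.


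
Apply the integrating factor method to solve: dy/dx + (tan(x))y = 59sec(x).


P(x) = tan(x) ⇒ μ = e^(∫tan(x)dx) = sec(x).
(sec(x) y)' = 59sec²(x) ⇒ sec(x) y = 59tan(x) + C.
Multiply by cos(x): y = 59sin(x) + C·cos(x).


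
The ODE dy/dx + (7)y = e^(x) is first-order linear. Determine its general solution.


P(x) = 7 ⇒ μ = e^(7x).
(μ y)' = e^(8x) ⇒ μ y = e^(8x)/8 + C.
Divide by μ: y = (1/8)e^(x) + Ce^(-7x).


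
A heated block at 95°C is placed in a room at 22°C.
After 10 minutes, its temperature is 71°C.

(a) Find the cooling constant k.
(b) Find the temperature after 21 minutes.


Newton's law: T(t) = T_a + (T₀ - T_a)e^(-kt).
(a) Use T(10) = 71: (71 - 22)/(95 - 22) = e^(-k·10), so k = -ln(0.671)/10 ≈ 0.0399.
(b) Apply k to t = 21: T(21) = 22 + (73)e^(-0.837) ≈ 53.6°C.


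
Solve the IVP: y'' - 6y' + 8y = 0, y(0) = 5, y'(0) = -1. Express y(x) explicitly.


Characteristic roots of r² - 6r + 8 = 0 are 4, 2.
General solution y = c₁ e^(4x) + c₂ e^(2x).
Apply y(0) = 5: c₁ + c₂ = 5. Apply y'(0) = -1: 4 c₁ + 2 c₂ = -1.
Solve: c₁ = -11/2, c₂ = 21/2.
Particular solution: y = -(11/2)e^(4x) + (21/2)e^(2x).


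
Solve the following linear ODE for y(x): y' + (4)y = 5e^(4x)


P(x) = 4 ⇒ μ = e^(4x).
(μ y)' = 5e^(8x) ⇒ μ y = (5/8)e^(8x) + C.
Divide by μ: y = (5/8)e^(4x) + Ce^(-4x).


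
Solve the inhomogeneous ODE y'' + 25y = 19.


Homogeneous part: r² + 25 = 0 ⇒ r = ±5i, so y_h = C₁cos(5x) + C₂sin(5x).
Try constant y_p = A; plug in: 25A = 19 ⇒ A = 19/25.
General solution: y = C₁cos(5x) + C₂sin(5x) + 19/25.


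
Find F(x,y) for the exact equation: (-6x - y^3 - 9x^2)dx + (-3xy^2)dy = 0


Check exactness: ∂M/∂y = -3y^2 and ∂N/∂x = -3y^2; equal, so the equation is exact.
Integrate M with respect to x (treating y as constant): ∫M dx = -3x^2 - xy^3 - 3x^3 + h(y).
Differentiate w.r.t. y and set equal to N: all terms match, so h'(y) = 0 and h is a constant absorbed into C.
General solution: -3x^2 - xy^3 - 3x^3 = C.


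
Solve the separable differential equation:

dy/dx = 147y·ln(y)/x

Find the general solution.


Separate: dy/[y ln(y)] = 147 dx/x.
Substitute u = ln(y): du/u = 147 dx/x.
Integrate: ln|ln(y)| = 147ln|x| + C₀, hence ln(y) = C·x^147.


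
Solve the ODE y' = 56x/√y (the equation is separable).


Separate: √y dy = 56x dx.
Integrate: (2/3)y^(3/2) = 28x² + C.


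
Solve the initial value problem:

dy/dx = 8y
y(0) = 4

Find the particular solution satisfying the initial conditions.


General solution of y' = 8y is y = Ce^(8x).
Apply y(0) = 4: C = 4.
Particular solution: y = 4e^(8x).


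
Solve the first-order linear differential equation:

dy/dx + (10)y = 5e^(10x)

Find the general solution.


P(x) = 10 ⇒ μ = e^(10x).
(μ y)' = 5e^(20x) ⇒ μ y = (5/20)e^(20x) + C.
Divide by μ: y = (1/4)e^(10x) + Ce^(-10x).


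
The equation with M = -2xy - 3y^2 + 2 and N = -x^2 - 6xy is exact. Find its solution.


Check exactness: ∂M/∂y = -2x - 6y and ∂N/∂x = -2x - 6y; equal, so the equation is exact.
Integrate M with respect to x (treating y as constant): ∫M dx = -x^2y - 3xy^2 + 2x + h(y).
Differentiate w.r.t. y and set equal to N: all terms match, so h'(y) = 0 and h is a constant absorbed into C.
General solution: -x^2y - 3xy^2 + 2x = C.


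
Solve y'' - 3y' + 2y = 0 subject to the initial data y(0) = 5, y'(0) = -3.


Characteristic roots of r² - 3r + 2 = 0 are 2, 1.
General solution y = c₁ e^(2x) + c₂ e^(x).
Apply y(0) = 5: c₁ + c₂ = 5. Apply y'(0) = -3: 2 c₁ + 1 c₂ = -3.
Solve: c₁ = -8, c₂ = 13.
Particular solution: y = -8e^(2x) + 13e^(x).


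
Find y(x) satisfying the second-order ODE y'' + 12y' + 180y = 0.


Characteristic equation: r² + 12r + 180 = 0.
Discriminant is negative; roots r = -6 ± 12i (complex conjugate pair).
General solution uses e^(α x)(C₁ cos(β x) + C₂ sin(β x)): y = e^(-6x)(C₁cos(12x) + C₂sin(12x)).


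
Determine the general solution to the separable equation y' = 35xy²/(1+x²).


Separate: dy/y² = 35x/(1+x²) dx.
Integrate LHS: ∫ dy/y² = -1/y.
Integrate RHS via u = 1+x²: (35/2)ln(1+x²) + C.
Result: -1/y = (35/2)ln(1+x²) + C.


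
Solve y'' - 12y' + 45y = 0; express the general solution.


Characteristic equation: r² - 12r + 45 = 0.
Discriminant is negative; roots r = 6 ± 3i (complex conjugate pair).
General solution uses e^(α x)(C₁ cos(β x) + C₂ sin(β x)): y = e^(6x)(C₁cos(3x) + C₂sin(3x)).


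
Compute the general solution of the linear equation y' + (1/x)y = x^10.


P(x) = 1/x ⇒ μ = x^1.
(x^1 y)' = x^1·x^10 = x^11.
Integrate: x^1 y = x^12/(12) + C.
Solve for y: y = (1/12)x^11 + C/x^1.


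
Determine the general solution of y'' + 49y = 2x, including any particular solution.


Homogeneous: r² + 49 = 0 ⇒ r = ±7i, y_h = C₁cos(7x) + C₂sin(7x).
Polynomial forcing; try y_p = Ax + B. Then y_p'' + 49 y_p = 49(Ax + B) = 2x, so B = 0 and A = 2/49.
General solution: y = C₁cos(7x) + C₂sin(7x) + (2/49)x.


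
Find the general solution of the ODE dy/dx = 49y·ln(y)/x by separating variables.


Separate: dy/[y ln(y)] = 49 dx/x.
Substitute u = ln(y): du/u = 49 dx/x.
Integrate: ln|ln(y)| = 49ln|x| + C₀, hence ln(y) = C·x^49.


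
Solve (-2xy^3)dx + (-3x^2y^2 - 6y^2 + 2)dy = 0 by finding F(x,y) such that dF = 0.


Check exactness: ∂M/∂y = -6xy^2 and ∂N/∂x = -6xy^2; equal, so the equation is exact.
Integrate M with respect to x (treating y as constant): ∫M dx = -x^2y^3 + h(y).
Differentiate w.r.t. y and set equal to N: the x-dependent terms already match, leaving h'(y) = -6y^2 + 2. Integrate: h(y) = -2y^3 + 2y.
So F(x,y) = -x^2y^3 - 2y^3 + 2y.
General solution: -x^2y^3 - 2y^3 + 2y = C.


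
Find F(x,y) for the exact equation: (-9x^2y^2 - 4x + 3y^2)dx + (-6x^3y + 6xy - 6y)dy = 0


Check exactness: ∂M/∂y = -18x^2y + 6y and ∂N/∂x = -18x^2y + 6y; equal, so the equation is exact.
Integrate M with respect to x (treating y as constant): ∫M dx = -3x^3y^2 - 2x^2 + 3xy^2 + h(y).
Differentiate w.r.t. y and set equal to N: the x-dependent terms already match, leaving h'(y) = -6y. Integrate: h(y) = -3y^2.
So F(x,y) = -3x^3y^2 - 2x^2 + 3xy^2 - 3y^2.
General solution: -3x^3y^2 - 2x^2 + 3xy^2 - 3y^2 = C.


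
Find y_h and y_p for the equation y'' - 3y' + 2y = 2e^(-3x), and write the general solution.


Characteristic roots of r² - 3r + 2 = 0 are 1, 2.
y_h = C₁e^(x) + C₂e^(2x).
Forcing exponent -3 is not a characteristic root; try y_p = Ae^(-3x).
Substitute: A·(9 + (-3)·-3 + (2)) = A·20 = 2, so A = 1/10.
General solution: y = C₁e^(x) + C₂e^(2x) + (1/10)e^(-3x).


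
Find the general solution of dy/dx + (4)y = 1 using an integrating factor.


P(x) = 4, Q(x) = 1; integrating factor μ = e^(4x).
(μ y)' = e^(4x) ⇒ μ y = (1/4)e^(4x) + C.
Divide by μ: y = 1/4 + Ce^(-4x).


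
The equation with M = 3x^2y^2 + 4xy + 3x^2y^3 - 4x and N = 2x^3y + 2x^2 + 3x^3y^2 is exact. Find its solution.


Check exactness: ∂M/∂y = 6x^2y + 4x + 9x^2y^2 and ∂N/∂x = 6x^2y + 4x + 9x^2y^2; equal, so the equation is exact.
Integrate M with respect to x (treating y as constant): ∫M dx = x^3y^2 + 2x^2y + x^3y^3 - 2x^2 + h(y).
Differentiate w.r.t. y and set equal to N: all terms match, so h'(y) = 0 and h is a constant absorbed into C.
General solution: x^3y^2 + 2x^2y + x^3y^3 - 2x^2 = C.


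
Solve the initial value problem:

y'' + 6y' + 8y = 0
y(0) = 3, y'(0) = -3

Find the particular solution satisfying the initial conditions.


Characteristic roots of r² + 6r + 8 = 0 are -2, -4.
General solution y = c₁ e^(-2x) + c₂ e^(-4x).
Apply y(0) = 3: c₁ + c₂ = 3. Apply y'(0) = -3: -2 c₁ - 4 c₂ = -3.
Solve: c₁ = 9/2, c₂ = -3/2.
Particular solution: y = (9/2)e^(-2x) - (3/2)e^(-4x).


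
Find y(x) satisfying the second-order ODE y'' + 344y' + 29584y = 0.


Characteristic equation: r² + 344r + 29584 = 0, i.e. (r + 172)² = 0.
Repeated root r = -172; include an x factor for the second linearly independent solution.
General solution: y = (C₁ + C₂x)e^(-172x).


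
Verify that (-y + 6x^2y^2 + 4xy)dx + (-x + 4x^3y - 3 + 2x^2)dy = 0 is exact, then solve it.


Check exactness: ∂M/∂y = -1 + 12x^2y + 4x and ∂N/∂x = -1 + 12x^2y + 4x; equal, so the equation is exact.
Integrate M with respect to x (treating y as constant): ∫M dx = -xy + 2x^3y^2 + 2x^2y + h(y).
Differentiate w.r.t. y and set equal to N: the x-dependent terms already match, leaving h'(y) = -3. Integrate: h(y) = -3y.
So F(x,y) = -xy + 2x^3y^2 - 3y + 2x^2y.
General solution: -xy + 2x^3y^2 - 3y + 2x^2y = C.


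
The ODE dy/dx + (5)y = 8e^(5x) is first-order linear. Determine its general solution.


P(x) = 5 ⇒ μ = e^(5x).
(μ y)' = 8e^(10x) ⇒ μ y = (8/10)e^(10x) + C.
Divide by μ: y = (4/5)e^(5x) + Ce^(-5x).


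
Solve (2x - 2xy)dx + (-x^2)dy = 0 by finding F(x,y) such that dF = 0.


Check exactness: ∂M/∂y = -2x and ∂N/∂x = -2x; equal, so the equation is exact.
Integrate M with respect to x (treating y as constant): ∫M dx = x^2 - x^2y + h(y).
Differentiate w.r.t. y and set equal to N: all terms match, so h'(y) = 0 and h is a constant absorbed into C.
General solution: x^2 - x^2y = C.


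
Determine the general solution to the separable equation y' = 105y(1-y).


Separate: dy/[y(1-y)] = 105 dx.
Partial fractions: 1/[y(1-y)] = 1/y + 1/(1-y).
Integrate: ln|y/(1-y)| = 105x + C₀.
Solve for y: y = 1/(1 + Ce^(-105x)).


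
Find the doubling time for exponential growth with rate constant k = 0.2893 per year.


Exponential growth: P(t) = P₀ e^(0.2893t). Set P(t)/P₀ = 2: e^(0.2893t) = 2.
Solve: t = ln(2)/0.2893 ≈ 2.40 years.


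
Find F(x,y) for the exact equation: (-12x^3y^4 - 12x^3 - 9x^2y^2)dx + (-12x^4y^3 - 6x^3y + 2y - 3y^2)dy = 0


Check exactness: ∂M/∂y = -48x^3y^3 - 18x^2y and ∂N/∂x = -48x^3y^3 - 18x^2y; equal, so the equation is exact.
Integrate M with respect to x (treating y as constant): ∫M dx = -3x^4y^4 - 3x^4 - 3x^3y^2 + h(y).
Differentiate w.r.t. y and set equal to N: the x-dependent terms already match, leaving h'(y) = 2y - 3y^2. Integrate: h(y) = y^2 - y^3.
So F(x,y) = -3x^4y^4 - 3x^4 - 3x^3y^2 + y^2 - y^3.
General solution: -3x^4y^4 - 3x^4 - 3x^3y^2 + y^2 - y^3 = C.


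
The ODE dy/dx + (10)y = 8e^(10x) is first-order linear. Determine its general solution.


P(x) = 10 ⇒ μ = e^(10x).
(μ y)' = 8e^(20x) ⇒ μ y = (8/20)e^(20x) + C.
Divide by μ: y = (2/5)e^(10x) + Ce^(-10x).


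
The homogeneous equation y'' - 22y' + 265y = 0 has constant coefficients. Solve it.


Characteristic equation: r² - 22r + 265 = 0.
Discriminant is negative; roots r = 11 ± 12i (complex conjugate pair).
General solution uses e^(α x)(C₁ cos(β x) + C₂ sin(β x)): y = e^(11x)(C₁cos(12x) + C₂sin(12x)).


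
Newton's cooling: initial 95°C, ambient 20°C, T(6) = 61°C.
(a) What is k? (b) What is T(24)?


Newton's law: T(t) = T_a + (T₀ - T_a)e^(-kt).
(a) Use T(6) = 61: (61 - 20)/(95 - 20) = e^(-k·6), so k = -ln(0.547)/6 ≈ 0.1007.
(b) Apply k to t = 24: T(24) = 20 + (75)e^(-2.416) ≈ 26.7°C.


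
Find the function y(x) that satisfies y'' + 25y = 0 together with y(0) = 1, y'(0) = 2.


Characteristic roots of r² + 25 = 0 are ±5i, so y = C₁cos(5x) + C₂sin(5x).
Apply y(0) = 1: C₁ = 1. Differentiate and apply y'(0) = 2: 5·C₂ = 2, so C₂ = 2/5.
Particular solution: y = cos(5x) + (2/5)sin(5x).


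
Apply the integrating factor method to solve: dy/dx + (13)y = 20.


P(x) = 13, Q(x) = 20; integrating factor μ = e^(13x).
(μ y)' = 20e^(13x) ⇒ μ y = (20/13)e^(13x) + C.
Divide by μ: y = 20/13 + Ce^(-13x).


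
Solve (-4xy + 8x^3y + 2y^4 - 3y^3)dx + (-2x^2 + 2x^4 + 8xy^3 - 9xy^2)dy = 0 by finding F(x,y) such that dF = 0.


Check exactness: ∂M/∂y = -4x + 8x^3 + 8y^3 - 9y^2 and ∂N/∂x = -4x + 8x^3 + 8y^3 - 9y^2; equal, so the equation is exact.
Integrate M with respect to x (treating y as constant): ∫M dx = -2x^2y + 2x^4y + 2xy^4 - 3xy^3 + h(y).
Differentiate w.r.t. y and set equal to N: all terms match, so h'(y) = 0 and h is a constant absorbed into C.
General solution: -2x^2y + 2x^4y + 2xy^4 - 3xy^3 = C.


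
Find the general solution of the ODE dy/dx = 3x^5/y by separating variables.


Separate variables: y dy = 3x^5 dx.
Integrate both sides: y²/2 = (1/2)x^6 + C₀.
Multiply by 2: y² = x^6 + C.


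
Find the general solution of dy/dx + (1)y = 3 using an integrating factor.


P(x) = 1, Q(x) = 3; integrating factor μ = e^(x).
(μ y)' = 3e^(x) ⇒ μ y = 3e^(x) + C.
Divide by μ: y = 3 + Ce^(-x).


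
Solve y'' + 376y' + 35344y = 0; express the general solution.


Characteristic equation: r² + 376r + 35344 = 0, i.e. (r + 188)² = 0.
Repeated root r = -188; include an x factor for the second linearly independent solution.
General solution: y = (C₁ + C₂x)e^(-188x).


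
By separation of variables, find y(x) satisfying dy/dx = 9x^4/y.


Separate variables: y dy = 9x^4 dx.
Integrate both sides: y²/2 = (9/5)x^5 + C₀.
Multiply by 2: y² = (18/5)x^5 + C.


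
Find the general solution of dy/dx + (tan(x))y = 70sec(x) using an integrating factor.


P(x) = tan(x) ⇒ μ = e^(∫tan(x)dx) = sec(x).
(sec(x) y)' = 70sec²(x) ⇒ sec(x) y = 70tan(x) + C.
Multiply by cos(x): y = 70sin(x) + C·cos(x).


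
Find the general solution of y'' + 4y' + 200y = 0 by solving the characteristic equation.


Characteristic equation: r² + 4r + 200 = 0.
Discriminant is negative; roots r = -2 ± 14i (complex conjugate pair).
General solution uses e^(α x)(C₁ cos(β x) + C₂ sin(β x)): y = e^(-2x)(C₁cos(14x) + C₂sin(14x)).


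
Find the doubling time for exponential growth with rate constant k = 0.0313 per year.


Exponential growth: P(t) = P₀ e^(0.0313t). Set P(t)/P₀ = 2: e^(0.0313t) = 2.
Solve: t = ln(2)/0.0313 ≈ 22.15 years.


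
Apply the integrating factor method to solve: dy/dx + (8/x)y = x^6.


P(x) = 8/x ⇒ μ = x^8.
(x^8 y)' = x^8·x^6 = x^14.
Integrate: x^8 y = x^15/(15) + C.
Solve for y: y = (1/15)x^7 + C/x^8.


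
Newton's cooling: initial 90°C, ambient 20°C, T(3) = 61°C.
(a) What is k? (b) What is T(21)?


Newton's law: T(t) = T_a + (T₀ - T_a)e^(-kt).
(a) Use T(3) = 61: (61 - 20)/(90 - 20) = e^(-k·3), so k = -ln(0.586)/3 ≈ 0.1783.
(b) Apply k to t = 21: T(21) = 20 + (70)e^(-3.744) ≈ 21.7°C.


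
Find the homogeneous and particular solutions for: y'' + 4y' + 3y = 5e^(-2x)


Characteristic roots of r² + 4r + 3 = 0 are -3, -1.
y_h = C₁e^(-3x) + C₂e^(-x).
Forcing exponent -2 is not a characteristic root; try y_p = Ae^(-2x).
Substitute: A·(4 + (4)·-2 + (3)) = A·-1 = 5, so A = -5.
General solution: y = C₁e^(-3x) + C₂e^(-x) - 5e^(-2x).


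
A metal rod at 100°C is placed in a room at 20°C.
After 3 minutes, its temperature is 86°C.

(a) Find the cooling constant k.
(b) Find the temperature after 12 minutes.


Newton's law: T(t) = T_a + (T₀ - T_a)e^(-kt).
(a) Use T(3) = 86: (86 - 20)/(100 - 20) = e^(-k·3), so k = -ln(0.825)/3 ≈ 0.0641.
(b) Apply k to t = 12: T(12) = 20 + (80)e^(-0.769) ≈ 57.1°C.


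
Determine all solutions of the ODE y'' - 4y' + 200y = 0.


Characteristic equation: r² - 4r + 200 = 0.
Discriminant is negative; roots r = 2 ± 14i (complex conjugate pair).
General solution uses e^(α x)(C₁ cos(β x) + C₂ sin(β x)): y = e^(2x)(C₁cos(14x) + C₂sin(14x)).


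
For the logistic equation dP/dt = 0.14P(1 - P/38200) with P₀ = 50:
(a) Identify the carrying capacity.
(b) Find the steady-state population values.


Logistic ODE dP/dt = 0.14P(1 - P/38200) has equilibria where dP/dt = 0, i.e. P = 0 or P = 38200.
The coefficient (1 - P/K) = 0 when P = K, identifying K = 38200 as the carrying capacity.
(a) K = 38200; (b) equilibria P = 0 and P = 38200.


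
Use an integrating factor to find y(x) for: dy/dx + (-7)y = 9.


P(x) = -7 ⇒ μ = e^(-7x).
(μ y)' = 9e^(-7x) ⇒ μ y = -(9/7)e^(-7x) + C.
Divide by μ: y = -9/7 + Ce^(7x).


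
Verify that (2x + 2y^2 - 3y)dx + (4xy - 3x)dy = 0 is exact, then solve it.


Check exactness: ∂M/∂y = 4y - 3 and ∂N/∂x = 4y - 3; equal, so the equation is exact.
Integrate M with respect to x (treating y as constant): ∫M dx = x^2 + 2xy^2 - 3xy + h(y).
Differentiate w.r.t. y and set equal to N: all terms match, so h'(y) = 0 and h is a constant absorbed into C.
General solution: x^2 + 2xy^2 - 3xy = C.


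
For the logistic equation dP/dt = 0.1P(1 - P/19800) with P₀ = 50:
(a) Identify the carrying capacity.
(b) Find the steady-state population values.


Logistic ODE dP/dt = 0.1P(1 - P/19800) has equilibria where dP/dt = 0, i.e. P = 0 or P = 19800.
The coefficient (1 - P/K) = 0 when P = K, identifying K = 19800 as the carrying capacity.
(a) K = 19800; (b) equilibria P = 0 and P = 19800.


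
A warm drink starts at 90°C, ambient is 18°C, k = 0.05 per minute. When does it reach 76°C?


From T(t) = T_a + (T₀ - T_a)e^(-kt), set T(t) = 76:
(76 - 18) / (90 - 18) = e^(-0.05t), so t = -ln(0.806)/0.05 ≈ 4.3 minutes.


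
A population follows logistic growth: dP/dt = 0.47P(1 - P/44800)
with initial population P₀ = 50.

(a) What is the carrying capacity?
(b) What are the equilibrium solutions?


Logistic ODE dP/dt = 0.47P(1 - P/44800) has equilibria where dP/dt = 0, i.e. P = 0 or P = 44800.
The coefficient (1 - P/K) = 0 when P = K, identifying K = 44800 as the carrying capacity.
(a) K = 44800; (b) equilibria P = 0 and P = 44800.


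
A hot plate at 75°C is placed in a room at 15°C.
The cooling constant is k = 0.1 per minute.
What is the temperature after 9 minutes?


Newton's law: dT/dt = -k(T - T_a) has solution T(t) = T_a + (T₀ - T_a)e^(-kt).
Plug in T_a = 15, T₀ = 75, k = 0.1, t = 9: T(9) = 15 + (60)e^(-0.90) ≈ 39.4°C.


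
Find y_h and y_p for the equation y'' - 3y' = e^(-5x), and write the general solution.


Characteristic roots of r² - 3r = 0 are 0, 3.
y_h = C₁ + C₂e^(3x).
Forcing exponent -5 is not a characteristic root; try y_p = Ae^(-5x).
Substitute: A·(25 + (-3)·-5 + (0)) = A·40 = 1, so A = 1/40.
General solution: y = C₁ + C₂e^(3x) + (1/40)e^(-5x).


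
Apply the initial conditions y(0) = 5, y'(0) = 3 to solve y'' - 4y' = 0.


Characteristic roots of r² - 4r = 0 are 4, 0.
General solution y = c₁ e^(4x) + c₂.
Apply y(0) = 5: c₁ + c₂ = 5. Apply y'(0) = 3: 4 c₁ + 0 c₂ = 3.
Solve: c₁ = 3/4, c₂ = 17/4.
Particular solution: y = (3/4)e^(4x) + 17/4.


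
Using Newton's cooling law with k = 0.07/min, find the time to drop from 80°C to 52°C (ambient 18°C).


From T(t) = T_a + (T₀ - T_a)e^(-kt), set T(t) = 52:
(52 - 18) / (80 - 18) = e^(-0.07t), so t = -ln(0.548)/0.07 ≈ 8.6 minutes.


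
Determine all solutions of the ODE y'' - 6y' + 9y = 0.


Characteristic equation: r² - 6r + 9 = 0, i.e. (r - 3)² = 0.
Repeated root r = 3; include an x factor for the second linearly independent solution.
General solution: y = (C₁ + C₂x)e^(3x).


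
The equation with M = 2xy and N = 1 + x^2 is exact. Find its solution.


Check exactness: ∂M/∂y = 2x and ∂N/∂x = 2x; equal, so the equation is exact.
Integrate M with respect to x (treating y as constant): ∫M dx = x^2y + h(y).
Differentiate w.r.t. y and set equal to N: the x-dependent terms already match, leaving h'(y) = 1. Integrate: h(y) = y.
So F(x,y) = y + x^2y.
General solution: y + x^2y = C.


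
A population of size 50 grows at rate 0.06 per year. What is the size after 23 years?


The ODE dP/dt = 0.06P has solution P(t) = P(0)e^(0.06t).
Substitute P(0) = 50 and t = 23: P(23) = 50 e^(1.38) ≈ 199.


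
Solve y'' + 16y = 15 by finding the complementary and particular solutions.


Homogeneous part: r² + 16 = 0 ⇒ r = ±4i, so y_h = C₁cos(4x) + C₂sin(4x).
Try constant y_p = A; plug in: 16A = 15 ⇒ A = 15/16.
General solution: y = C₁cos(4x) + C₂sin(4x) + 15/16.


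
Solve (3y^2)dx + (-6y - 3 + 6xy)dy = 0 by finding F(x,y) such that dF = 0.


Check exactness: ∂M/∂y = 6y and ∂N/∂x = 6y; equal, so the equation is exact.
Integrate M with respect to x (treating y as constant): ∫M dx = 3xy^2 + h(y).
Differentiate w.r.t. y and set equal to N: the x-dependent terms already match, leaving h'(y) = -6y - 3. Integrate: h(y) = -3y^2 - 3y.
So F(x,y) = -3y^2 - 3y + 3xy^2.
General solution: -3y^2 - 3y + 3xy^2 = C.


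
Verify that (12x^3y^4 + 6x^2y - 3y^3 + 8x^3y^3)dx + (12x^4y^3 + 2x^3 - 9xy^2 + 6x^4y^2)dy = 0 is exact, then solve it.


Check exactness: ∂M/∂y = 48x^3y^3 + 6x^2 - 9y^2 + 24x^3y^2 and ∂N/∂x = 48x^3y^3 + 6x^2 - 9y^2 + 24x^3y^2; equal, so the equation is exact.
Integrate M with respect to x (treating y as constant): ∫M dx = 3x^4y^4 + 2x^3y - 3xy^3 + 2x^4y^3 + h(y).
Differentiate w.r.t. y and set equal to N: all terms match, so h'(y) = 0 and h is a constant absorbed into C.
General solution: 3x^4y^4 + 2x^3y - 3xy^3 + 2x^4y^3 = C.


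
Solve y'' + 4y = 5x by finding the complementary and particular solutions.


Homogeneous: r² + 4 = 0 ⇒ r = ±2i, y_h = C₁cos(2x) + C₂sin(2x).
Polynomial forcing; try y_p = Ax + B. Then y_p'' + 4 y_p = 4(Ax + B) = 5x, so B = 0 and A = 5/4.
General solution: y = C₁cos(2x) + C₂sin(2x) + (5/4)x.


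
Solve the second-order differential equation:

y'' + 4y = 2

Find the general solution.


Homogeneous part: r² + 4 = 0 ⇒ r = ±2i, so y_h = C₁cos(2x) + C₂sin(2x).
Try constant y_p = A; plug in: 4A = 2 ⇒ A = 1/2.
General solution: y = C₁cos(2x) + C₂sin(2x) + 1/2.


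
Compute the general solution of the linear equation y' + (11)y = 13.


P(x) = 11, Q(x) = 13; integrating factor μ = e^(11x).
(μ y)' = 13e^(11x) ⇒ μ y = (13/11)e^(11x) + C.
Divide by μ: y = 13/11 + Ce^(-11x).


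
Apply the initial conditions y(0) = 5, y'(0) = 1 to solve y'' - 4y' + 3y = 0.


Characteristic roots of r² - 4r + 3 = 0 are 3, 1.
General solution y = c₁ e^(3x) + c₂ e^(x).
Apply y(0) = 5: c₁ + c₂ = 5. Apply y'(0) = 1: 3 c₁ + 1 c₂ = 1.
Solve: c₁ = -2, c₂ = 7.
Particular solution: y = -2e^(3x) + 7e^(x).


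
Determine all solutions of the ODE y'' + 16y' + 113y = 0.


Characteristic equation: r² + 16r + 113 = 0.
Discriminant is negative; roots r = -8 ± 7i (complex conjugate pair).
General solution uses e^(α x)(C₁ cos(β x) + C₂ sin(β x)): y = e^(-8x)(C₁cos(7x) + C₂sin(7x)).


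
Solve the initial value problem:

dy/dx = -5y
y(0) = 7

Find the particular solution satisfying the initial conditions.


General solution of y' = -5y is y = Ce^(-5x).
Apply y(0) = 7: C = 7.
Particular solution: y = 7e^(-5x).


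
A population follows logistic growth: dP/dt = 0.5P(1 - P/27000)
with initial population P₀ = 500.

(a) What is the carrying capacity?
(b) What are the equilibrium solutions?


Logistic ODE dP/dt = 0.5P(1 - P/27000) has equilibria where dP/dt = 0, i.e. P = 0 or P = 27000.
The coefficient (1 - P/K) = 0 when P = K, identifying K = 27000 as the carrying capacity.
(a) K = 27000; (b) equilibria P = 0 and P = 27000.


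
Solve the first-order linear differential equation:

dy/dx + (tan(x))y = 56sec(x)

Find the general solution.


P(x) = tan(x) ⇒ μ = e^(∫tan(x)dx) = sec(x).
(sec(x) y)' = 56sec²(x) ⇒ sec(x) y = 56tan(x) + C.
Multiply by cos(x): y = 56sin(x) + C·cos(x).


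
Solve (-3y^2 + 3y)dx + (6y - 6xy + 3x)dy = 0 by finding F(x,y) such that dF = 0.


Check exactness: ∂M/∂y = -6y + 3 and ∂N/∂x = -6y + 3; equal, so the equation is exact.
Integrate M with respect to x (treating y as constant): ∫M dx = -3xy^2 + 3xy + h(y).
Differentiate w.r.t. y and set equal to N: the x-dependent terms already match, leaving h'(y) = 6y. Integrate: h(y) = 3y^2.
So F(x,y) = 3y^2 - 3xy^2 + 3xy.
General solution: 3y^2 - 3xy^2 + 3xy = C.


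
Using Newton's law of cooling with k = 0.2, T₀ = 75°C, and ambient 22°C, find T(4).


Newton's law: dT/dt = -k(T - T_a) has solution T(t) = T_a + (T₀ - T_a)e^(-kt).
Plug in T_a = 22, T₀ = 75, k = 0.2, t = 4: T(4) = 22 + (53)e^(-0.80) ≈ 45.8°C.


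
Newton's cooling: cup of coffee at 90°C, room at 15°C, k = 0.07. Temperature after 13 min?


Newton's law: dT/dt = -k(T - T_a) has solution T(t) = T_a + (T₀ - T_a)e^(-kt).
Plug in T_a = 15, T₀ = 90, k = 0.07, t = 13: T(13) = 15 + (75)e^(-0.91) ≈ 45.2°C.


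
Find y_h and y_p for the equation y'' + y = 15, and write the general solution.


Homogeneous part: r² + 1 = 0 ⇒ r = ±1i, so y_h = C₁cos(x) + C₂sin(x).
Try constant y_p = A; plug in: 1A = 15 ⇒ A = 15.
General solution: y = C₁cos(x) + C₂sin(x) + 15.


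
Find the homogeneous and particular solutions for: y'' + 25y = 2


Homogeneous part: r² + 25 = 0 ⇒ r = ±5i, so y_h = C₁cos(5x) + C₂sin(5x).
Try constant y_p = A; plug in: 25A = 2 ⇒ A = 2/25.
General solution: y = C₁cos(5x) + C₂sin(5x) + 2/25.


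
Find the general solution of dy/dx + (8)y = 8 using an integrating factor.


P(x) = 8, Q(x) = 8; integrating factor μ = e^(8x).
(μ y)' = 8e^(8x) ⇒ μ y = e^(8x) + C.
Divide by μ: y = 1 + Ce^(-8x).


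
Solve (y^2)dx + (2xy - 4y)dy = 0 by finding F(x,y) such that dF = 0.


Check exactness: ∂M/∂y = 2y and ∂N/∂x = 2y; equal, so the equation is exact.
Integrate M with respect to x (treating y as constant): ∫M dx = xy^2 + h(y).
Differentiate w.r.t. y and set equal to N: the x-dependent terms already match, leaving h'(y) = -4y. Integrate: h(y) = -2y^2.
So F(x,y) = xy^2 - 2y^2.
General solution: xy^2 - 2y^2 = C.


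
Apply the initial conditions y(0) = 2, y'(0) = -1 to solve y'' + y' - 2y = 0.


Characteristic roots of r² + r - 2 = 0 are -2, 1.
General solution y = c₁ e^(-2x) + c₂ e^(x).
Apply y(0) = 2: c₁ + c₂ = 2. Apply y'(0) = -1: -2 c₁ + 1 c₂ = -1.
Solve: c₁ = 1, c₂ = 1.
Particular solution: y = e^(-2x) + e^(x).


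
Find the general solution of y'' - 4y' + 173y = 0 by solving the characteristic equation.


Characteristic equation: r² - 4r + 173 = 0.
Discriminant is negative; roots r = 2 ± 13i (complex conjugate pair).
General solution uses e^(α x)(C₁ cos(β x) + C₂ sin(β x)): y = e^(2x)(C₁cos(13x) + C₂sin(13x)).


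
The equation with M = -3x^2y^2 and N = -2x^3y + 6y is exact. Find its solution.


Check exactness: ∂M/∂y = -6x^2y and ∂N/∂x = -6x^2y; equal, so the equation is exact.
Integrate M with respect to x (treating y as constant): ∫M dx = -x^3y^2 + h(y).
Differentiate w.r.t. y and set equal to N: the x-dependent terms already match, leaving h'(y) = 6y. Integrate: h(y) = 3y^2.
So F(x,y) = -x^3y^2 + 3y^2.
General solution: -x^3y^2 + 3y^2 = C.


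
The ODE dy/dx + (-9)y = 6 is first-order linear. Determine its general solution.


P(x) = -9 ⇒ μ = e^(-9x).
(μ y)' = 6e^(-9x) ⇒ μ y = -(2/3)e^(-9x) + C.
Divide by μ: y = -2/3 + Ce^(9x).


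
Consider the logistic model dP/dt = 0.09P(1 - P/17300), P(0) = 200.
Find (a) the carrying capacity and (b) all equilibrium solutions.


Logistic ODE dP/dt = 0.09P(1 - P/17300) has equilibria where dP/dt = 0, i.e. P = 0 or P = 17300.
The coefficient (1 - P/K) = 0 when P = K, identifying K = 17300 as the carrying capacity.
(a) K = 17300; (b) equilibria P = 0 and P = 17300.


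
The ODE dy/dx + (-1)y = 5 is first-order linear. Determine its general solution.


P(x) = -1 ⇒ μ = e^(-x).
(μ y)' = 5e^(-x) ⇒ μ y = -5e^(-x) + C.
Divide by μ: y = -5 + Ce^(x).


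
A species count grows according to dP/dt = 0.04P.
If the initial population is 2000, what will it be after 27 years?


The ODE dP/dt = 0.04P has solution P(t) = P(0)e^(0.04t).
Substitute P(0) = 2000 and t = 27: P(27) = 2000 e^(1.08) ≈ 5889.


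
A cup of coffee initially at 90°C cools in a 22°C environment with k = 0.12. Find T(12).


Newton's law: dT/dt = -k(T - T_a) has solution T(t) = T_a + (T₀ - T_a)e^(-kt).
Plug in T_a = 22, T₀ = 90, k = 0.12, t = 12: T(12) = 22 + (68)e^(-1.44) ≈ 38.1°C.


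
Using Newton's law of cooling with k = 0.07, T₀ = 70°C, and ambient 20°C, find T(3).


Newton's law: dT/dt = -k(T - T_a) has solution T(t) = T_a + (T₀ - T_a)e^(-kt).
Plug in T_a = 20, T₀ = 70, k = 0.07, t = 3: T(3) = 20 + (50)e^(-0.21) ≈ 60.5°C.


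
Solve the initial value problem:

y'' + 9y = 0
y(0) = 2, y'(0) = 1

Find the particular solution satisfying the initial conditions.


Characteristic roots of r² + 9 = 0 are ±3i, so y = C₁cos(3x) + C₂sin(3x).
Apply y(0) = 2: C₁ = 2. Differentiate and apply y'(0) = 1: 3·C₂ = 1, so C₂ = 1/3.
Particular solution: y = 2cos(3x) + (1/3)sin(3x).


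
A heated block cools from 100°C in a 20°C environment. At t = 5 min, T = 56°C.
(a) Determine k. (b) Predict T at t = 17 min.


Newton's law: T(t) = T_a + (T₀ - T_a)e^(-kt).
(a) Use T(5) = 56: (56 - 20)/(100 - 20) = e^(-k·5), so k = -ln(0.450)/5 ≈ 0.1597.
(b) Apply k to t = 17: T(17) = 20 + (80)e^(-2.715) ≈ 25.3°C.


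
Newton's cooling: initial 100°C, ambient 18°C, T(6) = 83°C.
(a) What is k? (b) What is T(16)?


Newton's law: T(t) = T_a + (T₀ - T_a)e^(-kt).
(a) Use T(6) = 83: (83 - 18)/(100 - 18) = e^(-k·6), so k = -ln(0.793)/6 ≈ 0.0387.
(b) Apply k to t = 16: T(16) = 18 + (82)e^(-0.620) ≈ 62.1°C.


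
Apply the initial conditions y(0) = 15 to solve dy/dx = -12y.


General solution of y' = -12y is y = Ce^(-12x).
Apply y(0) = 15: C = 15.
Particular solution: y = 15e^(-12x).


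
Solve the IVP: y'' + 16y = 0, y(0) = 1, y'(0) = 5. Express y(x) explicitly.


Characteristic roots of r² + 16 = 0 are ±4i, so y = C₁cos(4x) + C₂sin(4x).
Apply y(0) = 1: C₁ = 1. Differentiate and apply y'(0) = 5: 4·C₂ = 5, so C₂ = 5/4.
Particular solution: y = cos(4x) + (5/4)sin(4x).


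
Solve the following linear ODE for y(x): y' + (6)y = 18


P(x) = 6, Q(x) = 18; integrating factor μ = e^(6x).
(μ y)' = 18e^(6x) ⇒ μ y = 3e^(6x) + C.
Divide by μ: y = 3 + Ce^(-6x).


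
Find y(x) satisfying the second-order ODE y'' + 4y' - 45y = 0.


Characteristic equation: r² + 4r - 45 = 0.
Factor: (r + 9)(r - 5) = 0 ⇒ r = -9, 5 (distinct real).
General solution: y = C₁e^(-9x) + C₂e^(5x).


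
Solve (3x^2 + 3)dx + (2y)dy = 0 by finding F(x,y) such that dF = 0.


Check exactness: ∂M/∂y = 0 and ∂N/∂x = 0; equal, so the equation is exact.
Integrate M with respect to x (treating y as constant): ∫M dx = x^3 + 3x + h(y).
Differentiate w.r.t. y and set equal to N: the x-dependent terms already match, leaving h'(y) = 2y. Integrate: h(y) = y^2.
So F(x,y) = y^2 + x^3 + 3x.
General solution: y^2 + x^3 + 3x = C.


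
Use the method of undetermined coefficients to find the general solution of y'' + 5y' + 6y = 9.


Characteristic roots of r² + 5r + 6 = 0 are -2, -3.
y_h = C₁e^(-2x) + C₂e^(-3x).
Constant forcing; try y_p = A. Then 6A = 9 ⇒ A = 3/2.
General solution: y = C₁e^(-2x) + C₂e^(-3x) + 3/2.


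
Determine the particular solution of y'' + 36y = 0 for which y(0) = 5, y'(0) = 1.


Characteristic roots of r² + 36 = 0 are ±6i, so y = C₁cos(6x) + C₂sin(6x).
Apply y(0) = 5: C₁ = 5. Differentiate and apply y'(0) = 1: 6·C₂ = 1, so C₂ = 1/6.
Particular solution: y = 5cos(6x) + (1/6)sin(6x).


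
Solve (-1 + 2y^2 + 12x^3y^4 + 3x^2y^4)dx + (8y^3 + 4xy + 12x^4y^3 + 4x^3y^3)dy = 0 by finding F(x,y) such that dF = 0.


Check exactness: ∂M/∂y = 4y + 48x^3y^3 + 12x^2y^3 and ∂N/∂x = 4y + 48x^3y^3 + 12x^2y^3; equal, so the equation is exact.
Integrate M with respect to x (treating y as constant): ∫M dx = -x + 2xy^2 + 3x^4y^4 + x^3y^4 + h(y).
Differentiate w.r.t. y and set equal to N: the x-dependent terms already match, leaving h'(y) = 8y^3. Integrate: h(y) = 2y^4.
So F(x,y) = 2y^4 - x + 2xy^2 + 3x^4y^4 + x^3y^4.
General solution: 2y^4 - x + 2xy^2 + 3x^4y^4 + x^3y^4 = C.


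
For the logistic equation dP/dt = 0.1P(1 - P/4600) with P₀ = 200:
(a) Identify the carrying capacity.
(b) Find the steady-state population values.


Logistic ODE dP/dt = 0.1P(1 - P/4600) has equilibria where dP/dt = 0, i.e. P = 0 or P = 4600.
The coefficient (1 - P/K) = 0 when P = K, identifying K = 4600 as the carrying capacity.
(a) K = 4600; (b) equilibria P = 0 and P = 4600.


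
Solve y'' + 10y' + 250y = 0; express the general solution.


Characteristic equation: r² + 10r + 250 = 0.
Discriminant is negative; roots r = -5 ± 15i (complex conjugate pair).
General solution uses e^(α x)(C₁ cos(β x) + C₂ sin(β x)): y = e^(-5x)(C₁cos(15x) + C₂sin(15x)).


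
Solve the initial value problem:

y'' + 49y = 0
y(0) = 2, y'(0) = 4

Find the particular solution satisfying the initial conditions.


Characteristic roots of r² + 49 = 0 are ±7i, so y = C₁cos(7x) + C₂sin(7x).
Apply y(0) = 2: C₁ = 2. Differentiate and apply y'(0) = 4: 7·C₂ = 4, so C₂ = 4/7.
Particular solution: y = 2cos(7x) + (4/7)sin(7x).


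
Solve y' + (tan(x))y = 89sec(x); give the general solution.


P(x) = tan(x) ⇒ μ = e^(∫tan(x)dx) = sec(x).
(sec(x) y)' = 89sec²(x) ⇒ sec(x) y = 89tan(x) + C.
Multiply by cos(x): y = 89sin(x) + C·cos(x).


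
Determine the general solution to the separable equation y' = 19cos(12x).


g(y) = 1, so integrate directly: y = ∫ 19cos(12x) dx = (19/12)sin(12x) + C.


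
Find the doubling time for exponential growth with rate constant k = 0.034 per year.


Exponential growth: P(t) = P₀ e^(0.034t). Set P(t)/P₀ = 2: e^(0.034t) = 2.
Solve: t = ln(2)/0.034 ≈ 20.39 years.


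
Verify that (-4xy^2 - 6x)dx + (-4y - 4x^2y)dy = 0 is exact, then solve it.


Check exactness: ∂M/∂y = -8xy and ∂N/∂x = -8xy; equal, so the equation is exact.
Integrate M with respect to x (treating y as constant): ∫M dx = -2x^2y^2 - 3x^2 + h(y).
Differentiate w.r.t. y and set equal to N: the x-dependent terms already match, leaving h'(y) = -4y. Integrate: h(y) = -2y^2.
So F(x,y) = -2y^2 - 2x^2y^2 - 3x^2.
General solution: -2y^2 - 2x^2y^2 - 3x^2 = C.
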